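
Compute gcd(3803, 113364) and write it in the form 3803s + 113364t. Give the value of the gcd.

1

Euclidean algorithm:
113364 = 29*3803 + 3077
3803 = 1*3077 + 726
3077 = 4*726 + 173
726 = 4*173 + 34
173 = 5*34 + 3
34 = 11*3 + 1
3 = 3*1 + 0
gcd(3803, 113364) = 1.
Express as a combination:
1 = 34 − 11·3
1 = −11·173 + 56·34
1 = 56·726 − 235·173
1 = −235·3077 + 996·726
1 = 996·3803 − 1231·3077
1 = −1231·113364 + 36695·3803
So 1 = (-1231)·113364 + (36695)·3803.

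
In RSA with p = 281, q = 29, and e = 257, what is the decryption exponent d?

2593

φ(n) = (p−1)(q−1) = 280·28 = 7840.
Need d with 257·d ≡ 1 (mod 7840). Apply the extended Euclidean algorithm:
7840 = 30*257 + 130
257 = 1*130 + 127
130 = 1*127 + 3
127 = 42*3 + 1
3 = 3*1 + 0
Back-substitute:
1 = 127 − 42·3
1 = −42·130 + 43·127
1 = 43·257 − 85·130
1 = −85·7840 + 2593·257
So 257·2593 ≡ 1 (mod 7840), hence d = 2593.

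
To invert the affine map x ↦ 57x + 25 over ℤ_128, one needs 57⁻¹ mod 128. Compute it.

Apply the Euclidean algorithm to 128 and 57:
128 = 2*57 + 14
57 = 4*14 + 1
14 = 14*1 + 0
The gcd is 1. Working backward:
1 = 57 − 4·14
1 = −4·128 + 9·57
So 57·9 ≡ 1 (mod 128).

9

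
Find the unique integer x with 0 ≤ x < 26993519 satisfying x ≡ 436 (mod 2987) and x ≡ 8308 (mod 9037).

Write x = 436 + 2987·k. Then 2987·k ≡ 8308 − 436 ≡ 7872 (mod 9037).
Need 2987⁻¹ mod 9037. Extended Euclid on (9037, 2987):
9037 = 3·2987 + 76
2987 = 39·76 + 23
76 = 3·23 + 7
23 = 3·7 + 2
7 = 3·2 + 1
2 = 2·1 + 0
Back-substitute:
1 = 7 − 3·2
1 = −3·23 + 10·7
1 = 10·76 − 33·23
1 = −33·2987 + 1297·76
1 = 1297·9037 − 3924·2987
2987⁻¹ ≡ 5113 (mod 9037), so k ≡ 5113·7872 ≡ 7775 (mod 9037).
x = 436 + 2987·7775 = 23224361.

23224361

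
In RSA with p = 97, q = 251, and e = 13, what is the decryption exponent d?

φ(n) = (p−1)(q−1) = 96·250 = 24000.
Need d with 13·d ≡ 1 (mod 24000). Apply the extended Euclidean algorithm:
24000 = 1846×13 + 2
13 = 6×2 + 1
2 = 2×1 + 0
Back-substitute:
1 = 13 − 6·2
1 = −6·24000 + 11077·13
So 13·11077 ≡ 1 (mod 24000), hence d = 11077.

11077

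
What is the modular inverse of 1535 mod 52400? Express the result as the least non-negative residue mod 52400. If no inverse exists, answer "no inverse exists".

no inverse exists

Compute gcd(1535, 52400):
52400 = 34·1535 + 210
1535 = 7·210 + 65
210 = 3·65 + 15
65 = 4·15 + 5
15 = 3·5 + 0
gcd(1535, 52400) = 5 ≠ 1, so 1535 has no multiplicative inverse modulo 52400.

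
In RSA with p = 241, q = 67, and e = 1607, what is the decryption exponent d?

5303

φ(n) = (p−1)(q−1) = 240·66 = 15840.
Need d with 1607·d ≡ 1 (mod 15840). Apply the extended Euclidean algorithm:
15840 = 9*1607 + 1377
1607 = 1*1377 + 230
1377 = 5*230 + 227
230 = 1*227 + 3
227 = 75*3 + 2
3 = 1*2 + 1
2 = 2*1 + 0
Back-substitute:
1 = 3 − 2
1 = −227 + 76·3
1 = 76·230 − 77·227
1 = −77·1377 + 461·230
1 = 461·1607 − 538·1377
1 = −538·15840 + 5303·1607
So 1607·5303 ≡ 1 (mod 15840), hence d = 5303.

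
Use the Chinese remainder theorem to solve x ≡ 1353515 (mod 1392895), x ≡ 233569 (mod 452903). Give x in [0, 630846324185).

412720320700

Write x = 1353515 + 1392895·k. Then 1392895·k ≡ 233569 − 1353515 ≡ 238763 (mod 452903).
Need 1392895⁻¹ mod 452903. Extended Euclid on (452903, 34186):
452903 = 13×34186 + 8485
34186 = 4×8485 + 246
8485 = 34×246 + 121
246 = 2×121 + 4
121 = 30×4 + 1
4 = 4×1 + 0
Back-substitute:
1 = 121 − 30·4
1 = −30·246 + 61·121
1 = 61·8485 − 2104·246
1 = −2104·34186 + 8477·8485
1 = 8477·452903 − 112305·34186
1392895⁻¹ ≡ 340598 (mod 452903), so k ≡ 340598·238763 ≡ 296303 (mod 452903).
x = 1353515 + 1392895·296303 = 412720320700.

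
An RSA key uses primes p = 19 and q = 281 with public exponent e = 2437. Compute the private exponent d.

3613

φ(n) = (p−1)(q−1) = 18·280 = 5040.
Need d with 2437·d ≡ 1 (mod 5040). Apply the extended Euclidean algorithm:
5040 = 2×2437 + 166
2437 = 14×166 + 113
166 = 1×113 + 53
113 = 2×53 + 7
53 = 7×7 + 4
7 = 1×4 + 3
4 = 1×3 + 1
3 = 3×1 + 0
Back-substitute:
1 = 4 − 3
1 = −7 + 2·4
1 = 2·53 − 15·7
1 = −15·113 + 32·53
1 = 32·166 − 47·113
1 = −47·2437 + 690·166
1 = 690·5040 − 1427·2437
So 2437·(-1427) ≡ 1 (mod 5040), hence d ≡ -1427 ≡ 3613 (mod 5040).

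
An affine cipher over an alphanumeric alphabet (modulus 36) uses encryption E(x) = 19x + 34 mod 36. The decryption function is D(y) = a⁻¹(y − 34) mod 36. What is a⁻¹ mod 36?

19

gcd(36, 19) by repeated division:
36 = 1×19 + 17
19 = 1×17 + 2
17 = 8×2 + 1
2 = 2×1 + 0
gcd = 1, so the inverse exists. Back-substitute:
1 = 17 − 8·2
1 = −8·19 + 9·17
1 = 9·36 − 17·19
So 19·(-17) ≡ 1 (mod 36), and -17 ≡ 19 (mod 36).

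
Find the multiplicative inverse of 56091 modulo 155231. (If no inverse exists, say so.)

Extended Euclidean algorithm:
155231 = 2×56091 + 43049
56091 = 1×43049 + 13042
43049 = 3×13042 + 3923
13042 = 3×3923 + 1273
3923 = 3×1273 + 104
1273 = 12×104 + 25
104 = 4×25 + 4
25 = 6×4 + 1
4 = 4×1 + 0
The gcd is 1. Working backward:
1 = 25 − 6·4
1 = −6·104 + 25·25
1 = 25·1273 − 306·104
1 = −306·3923 + 943·1273
1 = 943·13042 − 3135·3923
1 = −3135·43049 + 10348·13042
1 = 10348·56091 − 13483·43049
1 = −13483·155231 + 37314·56091
So 56091·37314 ≡ 1 (mod 155231).

37314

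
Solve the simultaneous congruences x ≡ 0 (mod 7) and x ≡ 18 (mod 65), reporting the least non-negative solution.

343

Write x = 0 + 7·k. Then 7·k ≡ 18 − 0 ≡ 18 (mod 65).
Need 7⁻¹ mod 65. Extended Euclid on (65, 7):
65 = 9×7 + 2
7 = 3×2 + 1
2 = 2×1 + 0
Back-substitute:
1 = 7 − 3·2
1 = −3·65 + 28·7
7⁻¹ ≡ 28 (mod 65), so k ≡ 28·18 ≡ 49 (mod 65).
x = 0 + 7·49 = 343.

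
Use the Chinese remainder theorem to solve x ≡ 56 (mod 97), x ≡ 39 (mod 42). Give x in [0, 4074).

3063

Write x = 56 + 97·k. Then 97·k ≡ 39 − 56 ≡ 25 (mod 42).
Need 97⁻¹ mod 42. Extended Euclid on (42, 13):
42 = 3·13 + 3
13 = 4·3 + 1
3 = 3·1 + 0
Back-substitute:
1 = 13 − 4·3
1 = −4·42 + 13·13
97⁻¹ ≡ 13 (mod 42), so k ≡ 13·25 ≡ 31 (mod 42).
x = 56 + 97·31 = 3063.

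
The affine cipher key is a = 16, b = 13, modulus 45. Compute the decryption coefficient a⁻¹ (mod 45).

31

gcd(45, 16) by repeated division:
45 = 2×16 + 13
16 = 1×13 + 3
13 = 4×3 + 1
3 = 3×1 + 0
gcd = 1, so the inverse exists. Back-substitute:
1 = 13 − 4·3
1 = −4·16 + 5·13
1 = 5·45 − 14·16
So 16·(-14) ≡ 1 (mod 45), and -14 ≡ 31 (mod 45).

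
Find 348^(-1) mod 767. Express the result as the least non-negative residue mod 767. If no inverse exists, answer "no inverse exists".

gcd(767, 348) by repeated division:
767 = 2×348 + 71
348 = 4×71 + 64
71 = 1×64 + 7
64 = 9×7 + 1
7 = 7×1 + 0
Since gcd(348, 767) = 1, back-substitute to write 1 as a combination:
1 = 64 − 9·7
1 = −9·71 + 10·64
1 = 10·348 − 49·71
1 = −49·767 + 108·348
So 348·108 ≡ 1 (mod 767).

108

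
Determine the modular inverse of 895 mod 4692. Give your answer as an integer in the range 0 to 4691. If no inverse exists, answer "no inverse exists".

Apply the Euclidean algorithm to 4692 and 895:
4692 = 5*895 + 217
895 = 4*217 + 27
217 = 8*27 + 1
27 = 27*1 + 0
gcd = 1, so the inverse exists. Back-substitute:
1 = 217 − 8·27
1 = −8·895 + 33·217
1 = 33·4692 − 173·895
So 895·(-173) ≡ 1 (mod 4692), and -173 ≡ 4519 (mod 4692).

4519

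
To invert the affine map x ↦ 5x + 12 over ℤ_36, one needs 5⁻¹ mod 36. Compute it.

Run Euclid on (36, 5):
36 = 7·5 + 1
5 = 5·1 + 0
gcd = 1, so the inverse exists. Back-substitute:
1 = 36 − 7·5
So 5·(-7) ≡ 1 (mod 36), and -7 ≡ 29 (mod 36).

29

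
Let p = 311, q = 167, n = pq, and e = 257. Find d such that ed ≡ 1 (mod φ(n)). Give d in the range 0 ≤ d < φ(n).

45453

φ(n) = (p−1)(q−1) = 310·166 = 51460.
Need d with 257·d ≡ 1 (mod 51460). Apply the extended Euclidean algorithm:
51460 = 200·257 + 60
257 = 4·60 + 17
60 = 3·17 + 9
17 = 1·9 + 8
9 = 1·8 + 1
8 = 8·1 + 0
Back-substitute:
1 = 9 − 8
1 = −17 + 2·9
1 = 2·60 − 7·17
1 = −7·257 + 30·60
1 = 30·51460 − 6007·257
So 257·(-6007) ≡ 1 (mod 51460), hence d ≡ -6007 ≡ 45453 (mod 51460).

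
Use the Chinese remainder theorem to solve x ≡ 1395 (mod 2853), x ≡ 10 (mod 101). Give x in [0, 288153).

Write x = 1395 + 2853·k. Then 2853·k ≡ 10 − 1395 ≡ 29 (mod 101).
Need 2853⁻¹ mod 101. Extended Euclid on (101, 25):
101 = 4*25 + 1
25 = 25*1 + 0
Back-substitute:
1 = 101 − 4·25
2853⁻¹ ≡ 97 (mod 101), so k ≡ 97·29 ≡ 86 (mod 101).
x = 1395 + 2853·86 = 246753.

246753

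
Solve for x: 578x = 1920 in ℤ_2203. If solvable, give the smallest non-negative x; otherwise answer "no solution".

697

First find gcd(578, 2203):
2203 = 3*578 + 469
578 = 1*469 + 109
469 = 4*109 + 33
109 = 3*33 + 10
33 = 3*10 + 3
10 = 3*3 + 1
3 = 3*1 + 0
gcd = 1, so a unique solution mod 2203 exists.
Back-substitute for the Bézout coefficients:
1 = 10 − 3·3
1 = −3·33 + 10·10
1 = 10·109 − 33·33
1 = −33·469 + 142·109
1 = 142·578 − 175·469
1 = −175·2203 + 667·578
So 578·(667) ≡ 1 (mod 2203), giving 578⁻¹ ≡ 667.
x ≡ 578⁻¹·1920 ≡ 667·1920 ≡ 697 (mod 2203).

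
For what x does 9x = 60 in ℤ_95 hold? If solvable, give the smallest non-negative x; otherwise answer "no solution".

First find gcd(9, 95):
95 = 10·9 + 5
9 = 1·5 + 4
5 = 1·4 + 1
4 = 4·1 + 0
gcd = 1, so a unique solution mod 95 exists.
Back-substitute for the Bézout coefficients:
1 = 5 − 4
1 = −9 + 2·5
1 = 2·95 − 21·9
So 9·(-21) ≡ 1 (mod 95), giving 9⁻¹ ≡ 74.
x ≡ 9⁻¹·60 ≡ 74·60 ≡ 70 (mod 95).

70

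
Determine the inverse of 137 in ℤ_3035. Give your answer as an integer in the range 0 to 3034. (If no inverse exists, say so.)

gcd(3035, 137) by repeated division:
3035 = 22·137 + 21
137 = 6·21 + 11
21 = 1·11 + 10
11 = 1·10 + 1
10 = 10·1 + 0
Since gcd(137, 3035) = 1, back-substitute to write 1 as a combination:
1 = 11 − 10
1 = −21 + 2·11
1 = 2·137 − 13·21
1 = −13·3035 + 288·137
So 137·288 ≡ 1 (mod 3035).

288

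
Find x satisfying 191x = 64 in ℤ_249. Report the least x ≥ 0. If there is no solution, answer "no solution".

First find gcd(191, 249):
249 = 1×191 + 58
191 = 3×58 + 17
58 = 3×17 + 7
17 = 2×7 + 3
7 = 2×3 + 1
3 = 3×1 + 0
gcd = 1, so a unique solution mod 249 exists.
Back-substitute for the Bézout coefficients:
1 = 7 − 2·3
1 = −2·17 + 5·7
1 = 5·58 − 17·17
1 = −17·191 + 56·58
1 = 56·249 − 73·191
So 191·(-73) ≡ 1 (mod 249), giving 191⁻¹ ≡ 176.
x ≡ 191⁻¹·64 ≡ 176·64 ≡ 59 (mod 249).

59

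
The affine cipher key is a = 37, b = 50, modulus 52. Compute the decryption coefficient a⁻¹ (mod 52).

45

Extended Euclidean algorithm:
52 = 1·37 + 15
37 = 2·15 + 7
15 = 2·7 + 1
7 = 7·1 + 0
The gcd is 1. Working backward:
1 = 15 − 2·7
1 = −2·37 + 5·15
1 = 5·52 − 7·37
So 37·(-7) ≡ 1 (mod 52), and -7 ≡ 45 (mod 52).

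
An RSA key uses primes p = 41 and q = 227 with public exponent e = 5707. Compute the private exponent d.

φ(n) = (p−1)(q−1) = 40·226 = 9040.
Need d with 5707·d ≡ 1 (mod 9040). Apply the extended Euclidean algorithm:
9040 = 1·5707 + 3333
5707 = 1·3333 + 2374
3333 = 1·2374 + 959
2374 = 2·959 + 456
959 = 2·456 + 47
456 = 9·47 + 33
47 = 1·33 + 14
33 = 2·14 + 5
14 = 2·5 + 4
5 = 1·4 + 1
4 = 4·1 + 0
Back-substitute:
1 = 5 − 4
1 = −14 + 3·5
1 = 3·33 − 7·14
1 = −7·47 + 10·33
1 = 10·456 − 97·47
1 = −97·959 + 204·456
1 = 204·2374 − 505·959
1 = −505·3333 + 709·2374
1 = 709·5707 − 1214·3333
1 = −1214·9040 + 1923·5707
So 5707·1923 ≡ 1 (mod 9040), hence d = 1923.

1923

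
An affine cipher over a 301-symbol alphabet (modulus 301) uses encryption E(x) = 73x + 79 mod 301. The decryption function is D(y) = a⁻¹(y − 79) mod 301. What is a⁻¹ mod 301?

Extended Euclidean algorithm:
301 = 4*73 + 9
73 = 8*9 + 1
9 = 9*1 + 0
The gcd is 1. Working backward:
1 = 73 − 8·9
1 = −8·301 + 33·73
So 73·33 ≡ 1 (mod 301).

33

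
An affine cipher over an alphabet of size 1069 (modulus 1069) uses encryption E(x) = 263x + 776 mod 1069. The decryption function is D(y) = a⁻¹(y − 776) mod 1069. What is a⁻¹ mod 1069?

Apply the Euclidean algorithm to 1069 and 263:
1069 = 4×263 + 17
263 = 15×17 + 8
17 = 2×8 + 1
8 = 8×1 + 0
Since gcd(263, 1069) = 1, back-substitute to write 1 as a combination:
1 = 17 − 2·8
1 = −2·263 + 31·17
1 = 31·1069 − 126·263
So 263·(-126) ≡ 1 (mod 1069), and -126 ≡ 943 (mod 1069).

943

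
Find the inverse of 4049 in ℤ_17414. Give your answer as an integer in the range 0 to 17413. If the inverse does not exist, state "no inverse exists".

16885

Extended Euclidean algorithm:
17414 = 4·4049 + 1218
4049 = 3·1218 + 395
1218 = 3·395 + 33
395 = 11·33 + 32
33 = 1·32 + 1
32 = 32·1 + 0
gcd = 1, so the inverse exists. Back-substitute:
1 = 33 − 32
1 = −395 + 12·33
1 = 12·1218 − 37·395
1 = −37·4049 + 123·1218
1 = 123·17414 − 529·4049
Hence 4049⁻¹ ≡ -529 ≡ 16885 (mod 17414).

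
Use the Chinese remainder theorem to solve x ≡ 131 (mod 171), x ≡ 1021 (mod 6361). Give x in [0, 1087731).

26465

Write x = 131 + 171·k. Then 171·k ≡ 1021 − 131 ≡ 890 (mod 6361).
Need 171⁻¹ mod 6361. Extended Euclid on (6361, 171):
6361 = 37·171 + 34
171 = 5·34 + 1
34 = 34·1 + 0
Back-substitute:
1 = 171 − 5·34
1 = −5·6361 + 186·171
171⁻¹ ≡ 186 (mod 6361), so k ≡ 186·890 ≡ 154 (mod 6361).
x = 131 + 171·154 = 26465.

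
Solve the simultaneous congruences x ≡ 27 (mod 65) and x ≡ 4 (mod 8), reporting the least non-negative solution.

Write x = 27 + 65·k. Then 65·k ≡ 4 − 27 ≡ 1 (mod 8).
Need 65⁻¹ mod 8. Extended Euclid on (8, 1):
8 = 8*1 + 0
65⁻¹ ≡ 1 (mod 8), so k ≡ 1·1 ≡ 1 (mod 8).
x = 27 + 65·1 = 92.

92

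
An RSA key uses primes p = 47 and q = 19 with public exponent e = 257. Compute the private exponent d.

29

φ(n) = (p−1)(q−1) = 46·18 = 828.
Need d with 257·d ≡ 1 (mod 828). Apply the extended Euclidean algorithm:
828 = 3*257 + 57
257 = 4*57 + 29
57 = 1*29 + 28
29 = 1*28 + 1
28 = 28*1 + 0
Back-substitute:
1 = 29 − 28
1 = −57 + 2·29
1 = 2·257 − 9·57
1 = −9·828 + 29·257
So 257·29 ≡ 1 (mod 828), hence d = 29.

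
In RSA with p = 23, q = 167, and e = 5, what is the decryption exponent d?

φ(n) = (p−1)(q−1) = 22·166 = 3652.
Need d with 5·d ≡ 1 (mod 3652). Apply the extended Euclidean algorithm:
3652 = 730·5 + 2
5 = 2·2 + 1
2 = 2·1 + 0
Back-substitute:
1 = 5 − 2·2
1 = −2·3652 + 1461·5
So 5·1461 ≡ 1 (mod 3652), hence d = 1461.

1461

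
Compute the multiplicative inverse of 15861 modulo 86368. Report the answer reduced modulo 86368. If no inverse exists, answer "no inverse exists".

13341

Run Euclid on (86368, 15861):
86368 = 5·15861 + 7063
15861 = 2·7063 + 1735
7063 = 4·1735 + 123
1735 = 14·123 + 13
123 = 9·13 + 6
13 = 2·6 + 1
6 = 6·1 + 0
gcd = 1, so the inverse exists. Back-substitute:
1 = 13 − 2·6
1 = −2·123 + 19·13
1 = 19·1735 − 268·123
1 = −268·7063 + 1091·1735
1 = 1091·15861 − 2450·7063
1 = −2450·86368 + 13341·15861
So 15861·13341 ≡ 1 (mod 86368).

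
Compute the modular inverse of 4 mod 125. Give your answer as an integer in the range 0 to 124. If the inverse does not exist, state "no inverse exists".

94

Apply the Euclidean algorithm to 125 and 4:
125 = 31*4 + 1
4 = 4*1 + 0
gcd = 1, so the inverse exists. Back-substitute:
1 = 125 − 31·4
Thus 4·(-31) ≡ 1 (mod 125); reducing, -31 mod 125 = 94.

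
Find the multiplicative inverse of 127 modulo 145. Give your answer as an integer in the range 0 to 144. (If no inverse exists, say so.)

8

Extended Euclidean algorithm:
145 = 1×127 + 18
127 = 7×18 + 1
18 = 18×1 + 0
gcd = 1, so the inverse exists. Back-substitute:
1 = 127 − 7·18
1 = −7·145 + 8·127
So 127·8 ≡ 1 (mod 145).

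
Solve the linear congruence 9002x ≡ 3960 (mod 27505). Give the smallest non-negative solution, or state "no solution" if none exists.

10890

First find gcd(9002, 27505):
27505 = 3·9002 + 499
9002 = 18·499 + 20
499 = 24·20 + 19
20 = 1·19 + 1
19 = 19·1 + 0
gcd = 1, so a unique solution mod 27505 exists.
Back-substitute for the Bézout coefficients:
1 = 20 − 19
1 = −499 + 25·20
1 = 25·9002 − 451·499
1 = −451·27505 + 1378·9002
So 9002·(1378) ≡ 1 (mod 27505), giving 9002⁻¹ ≡ 1378.
x ≡ 9002⁻¹·3960 ≡ 1378·3960 ≡ 10890 (mod 27505).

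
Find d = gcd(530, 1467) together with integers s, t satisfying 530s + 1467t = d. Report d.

Euclidean algorithm:
1467 = 2·530 + 407
530 = 1·407 + 123
407 = 3·123 + 38
123 = 3·38 + 9
38 = 4·9 + 2
9 = 4·2 + 1
2 = 2·1 + 0
gcd(530, 1467) = 1.
Working backward:
1 = 9 − 4·2
1 = −4·38 + 17·9
1 = 17·123 − 55·38
1 = −55·407 + 182·123
1 = 182·530 − 237·407
1 = −237·1467 + 656·530
So 1 = (-237)·1467 + (656)·530.

1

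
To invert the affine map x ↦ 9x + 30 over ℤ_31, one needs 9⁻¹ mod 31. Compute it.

Extended Euclidean algorithm:
31 = 3*9 + 4
9 = 2*4 + 1
4 = 4*1 + 0
The gcd is 1. Working backward:
1 = 9 − 2·4
1 = −2·31 + 7·9
So 9·7 ≡ 1 (mod 31).

7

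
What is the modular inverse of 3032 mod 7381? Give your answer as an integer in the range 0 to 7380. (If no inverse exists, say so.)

1020

Apply the Euclidean algorithm to 7381 and 3032:
7381 = 2×3032 + 1317
3032 = 2×1317 + 398
1317 = 3×398 + 123
398 = 3×123 + 29
123 = 4×29 + 7
29 = 4×7 + 1
7 = 7×1 + 0
The gcd is 1. Working backward:
1 = 29 − 4·7
1 = −4·123 + 17·29
1 = 17·398 − 55·123
1 = −55·1317 + 182·398
1 = 182·3032 − 419·1317
1 = −419·7381 + 1020·3032
So 3032·1020 ≡ 1 (mod 7381).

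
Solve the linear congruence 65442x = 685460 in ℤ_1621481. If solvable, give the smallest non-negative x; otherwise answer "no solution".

638127

First find gcd(65442, 1621481):
1621481 = 24*65442 + 50873
65442 = 1*50873 + 14569
50873 = 3*14569 + 7166
14569 = 2*7166 + 237
7166 = 30*237 + 56
237 = 4*56 + 13
56 = 4*13 + 4
13 = 3*4 + 1
4 = 4*1 + 0
gcd = 1, so a unique solution mod 1621481 exists.
Back-substitute for the Bézout coefficients:
1 = 13 − 3·4
1 = −3·56 + 13·13
1 = 13·237 − 55·56
1 = −55·7166 + 1663·237
1 = 1663·14569 − 3381·7166
1 = −3381·50873 + 11806·14569
1 = 11806·65442 − 15187·50873
1 = −15187·1621481 + 376294·65442
So 65442·(376294) ≡ 1 (mod 1621481), giving 65442⁻¹ ≡ 376294.
x ≡ 65442⁻¹·685460 ≡ 376294·685460 ≡ 638127 (mod 1621481).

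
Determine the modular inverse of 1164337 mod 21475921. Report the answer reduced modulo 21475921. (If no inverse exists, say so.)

Extended Euclidean algorithm:
21475921 = 18×1164337 + 517855
1164337 = 2×517855 + 128627
517855 = 4×128627 + 3347
128627 = 38×3347 + 1441
3347 = 2×1441 + 465
1441 = 3×465 + 46
465 = 10×46 + 5
46 = 9×5 + 1
5 = 5×1 + 0
The gcd is 1. Working backward:
1 = 46 − 9·5
1 = −9·465 + 91·46
1 = 91·1441 − 282·465
1 = −282·3347 + 655·1441
1 = 655·128627 − 25172·3347
1 = −25172·517855 + 101343·128627
1 = 101343·1164337 − 227858·517855
1 = −227858·21475921 + 4202787·1164337
So 1164337·4202787 ≡ 1 (mod 21475921).

4202787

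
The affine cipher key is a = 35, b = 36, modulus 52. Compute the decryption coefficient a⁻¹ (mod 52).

3

gcd(52, 35) by repeated division:
52 = 1*35 + 17
35 = 2*17 + 1
17 = 17*1 + 0
gcd = 1, so the inverse exists. Back-substitute:
1 = 35 − 2·17
1 = −2·52 + 3·35
So 35·3 ≡ 1 (mod 52).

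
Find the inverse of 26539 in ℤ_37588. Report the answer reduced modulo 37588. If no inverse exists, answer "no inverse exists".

36183

Run Euclid on (37588, 26539):
37588 = 1*26539 + 11049
26539 = 2*11049 + 4441
11049 = 2*4441 + 2167
4441 = 2*2167 + 107
2167 = 20*107 + 27
107 = 3*27 + 26
27 = 1*26 + 1
26 = 26*1 + 0
Since gcd(26539, 37588) = 1, back-substitute to write 1 as a combination:
1 = 27 − 26
1 = −107 + 4·27
1 = 4·2167 − 81·107
1 = −81·4441 + 166·2167
1 = 166·11049 − 413·4441
1 = −413·26539 + 992·11049
1 = 992·37588 − 1405·26539
So 26539·(-1405) ≡ 1 (mod 37588), and -1405 ≡ 36183 (mod 37588).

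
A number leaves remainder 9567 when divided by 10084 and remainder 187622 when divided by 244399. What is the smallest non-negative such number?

561083327

Write x = 9567 + 10084·k. Then 10084·k ≡ 187622 − 9567 ≡ 178055 (mod 244399).
Need 10084⁻¹ mod 244399. Extended Euclid on (244399, 10084):
244399 = 24*10084 + 2383
10084 = 4*2383 + 552
2383 = 4*552 + 175
552 = 3*175 + 27
175 = 6*27 + 13
27 = 2*13 + 1
13 = 13*1 + 0
Back-substitute:
1 = 27 − 2·13
1 = −2·175 + 13·27
1 = 13·552 − 41·175
1 = −41·2383 + 177·552
1 = 177·10084 − 749·2383
1 = −749·244399 + 18153·10084
10084⁻¹ ≡ 18153 (mod 244399), so k ≡ 18153·178055 ≡ 55640 (mod 244399).
x = 9567 + 10084·55640 = 561083327.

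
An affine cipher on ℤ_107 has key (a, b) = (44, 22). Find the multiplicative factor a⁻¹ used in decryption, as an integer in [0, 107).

gcd(107, 44) by repeated division:
107 = 2·44 + 19
44 = 2·19 + 6
19 = 3·6 + 1
6 = 6·1 + 0
Since gcd(44, 107) = 1, back-substitute to write 1 as a combination:
1 = 19 − 3·6
1 = −3·44 + 7·19
1 = 7·107 − 17·44
Thus 44·(-17) ≡ 1 (mod 107); reducing, -17 mod 107 = 90.

90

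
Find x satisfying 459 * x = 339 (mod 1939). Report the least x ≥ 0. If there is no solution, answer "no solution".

1154

First find gcd(459, 1939):
1939 = 4·459 + 103
459 = 4·103 + 47
103 = 2·47 + 9
47 = 5·9 + 2
9 = 4·2 + 1
2 = 2·1 + 0
gcd = 1, so a unique solution mod 1939 exists.
Back-substitute for the Bézout coefficients:
1 = 9 − 4·2
1 = −4·47 + 21·9
1 = 21·103 − 46·47
1 = −46·459 + 205·103
1 = 205·1939 − 866·459
So 459·(-866) ≡ 1 (mod 1939), giving 459⁻¹ ≡ 1073.
x ≡ 459⁻¹·339 ≡ 1073·339 ≡ 1154 (mod 1939).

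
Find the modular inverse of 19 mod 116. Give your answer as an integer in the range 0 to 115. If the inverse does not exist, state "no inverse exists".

55

gcd(116, 19) by repeated division:
116 = 6*19 + 2
19 = 9*2 + 1
2 = 2*1 + 0
gcd = 1, so the inverse exists. Back-substitute:
1 = 19 − 9·2
1 = −9·116 + 55·19
So 19·55 ≡ 1 (mod 116).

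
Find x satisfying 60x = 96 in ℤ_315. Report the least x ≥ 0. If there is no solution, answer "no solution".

no solution

gcd(60, 315):
315 = 5·60 + 15
60 = 4·15 + 0
gcd = 15, but 15 ∤ 96, so the congruence has no solution.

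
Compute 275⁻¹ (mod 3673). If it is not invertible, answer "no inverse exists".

Extended Euclidean algorithm:
3673 = 13×275 + 98
275 = 2×98 + 79
98 = 1×79 + 19
79 = 4×19 + 3
19 = 6×3 + 1
3 = 3×1 + 0
gcd = 1, so the inverse exists. Back-substitute:
1 = 19 − 6·3
1 = −6·79 + 25·19
1 = 25·98 − 31·79
1 = −31·275 + 87·98
1 = 87·3673 − 1162·275
So 275·(-1162) ≡ 1 (mod 3673), and -1162 ≡ 2511 (mod 3673).

2511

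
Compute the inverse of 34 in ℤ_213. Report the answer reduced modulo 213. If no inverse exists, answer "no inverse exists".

94

Extended Euclidean algorithm:
213 = 6·34 + 9
34 = 3·9 + 7
9 = 1·7 + 2
7 = 3·2 + 1
2 = 2·1 + 0
Since gcd(34, 213) = 1, back-substitute to write 1 as a combination:
1 = 7 − 3·2
1 = −3·9 + 4·7
1 = 4·34 − 15·9
1 = −15·213 + 94·34
So 34·94 ≡ 1 (mod 213).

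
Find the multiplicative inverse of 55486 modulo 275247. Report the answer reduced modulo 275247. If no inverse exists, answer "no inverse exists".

Extended Euclidean algorithm:
275247 = 4*55486 + 53303
55486 = 1*53303 + 2183
53303 = 24*2183 + 911
2183 = 2*911 + 361
911 = 2*361 + 189
361 = 1*189 + 172
189 = 1*172 + 17
172 = 10*17 + 2
17 = 8*2 + 1
2 = 2*1 + 0
The gcd is 1. Working backward:
1 = 17 − 8·2
1 = −8·172 + 81·17
1 = 81·189 − 89·172
1 = −89·361 + 170·189
1 = 170·911 − 429·361
1 = −429·2183 + 1028·911
1 = 1028·53303 − 25101·2183
1 = −25101·55486 + 26129·53303
1 = 26129·275247 − 129617·55486
So 55486·(-129617) ≡ 1 (mod 275247), and -129617 ≡ 145630 (mod 275247).

145630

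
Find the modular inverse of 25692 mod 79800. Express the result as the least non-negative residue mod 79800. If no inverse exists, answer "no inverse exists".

Compute gcd(25692, 79800):
79800 = 3*25692 + 2724
25692 = 9*2724 + 1176
2724 = 2*1176 + 372
1176 = 3*372 + 60
372 = 6*60 + 12
60 = 5*12 + 0
Since gcd = 12 > 1, 25692 is not a unit mod 79800.

no inverse exists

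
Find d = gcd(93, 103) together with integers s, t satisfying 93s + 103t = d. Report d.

1

Euclidean algorithm:
103 = 1*93 + 10
93 = 9*10 + 3
10 = 3*3 + 1
3 = 3*1 + 0
gcd(93, 103) = 1.
Back-substituting:
1 = 10 − 3·3
1 = −3·93 + 28·10
1 = 28·103 − 31·93
So 1 = (28)·103 + (-31)·93.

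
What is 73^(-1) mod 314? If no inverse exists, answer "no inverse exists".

271

Extended Euclidean algorithm:
314 = 4·73 + 22
73 = 3·22 + 7
22 = 3·7 + 1
7 = 7·1 + 0
The gcd is 1. Working backward:
1 = 22 − 3·7
1 = −3·73 + 10·22
1 = 10·314 − 43·73
Thus 73·(-43) ≡ 1 (mod 314); reducing, -43 mod 314 = 271.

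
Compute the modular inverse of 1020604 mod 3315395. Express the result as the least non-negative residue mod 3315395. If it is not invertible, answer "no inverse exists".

3189059

Apply the Euclidean algorithm to 3315395 and 1020604:
3315395 = 3·1020604 + 253583
1020604 = 4·253583 + 6272
253583 = 40·6272 + 2703
6272 = 2·2703 + 866
2703 = 3·866 + 105
866 = 8·105 + 26
105 = 4·26 + 1
26 = 26·1 + 0
gcd = 1, so the inverse exists. Back-substitute:
1 = 105 − 4·26
1 = −4·866 + 33·105
1 = 33·2703 − 103·866
1 = −103·6272 + 239·2703
1 = 239·253583 − 9663·6272
1 = −9663·1020604 + 38891·253583
1 = 38891·3315395 − 126336·1020604
Hence 1020604⁻¹ ≡ -126336 ≡ 3189059 (mod 3315395).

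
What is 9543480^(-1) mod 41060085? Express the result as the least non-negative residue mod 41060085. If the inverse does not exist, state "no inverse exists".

no inverse exists

Euclidean algorithm on 41060085, 9543480:
41060085 = 4*9543480 + 2886165
9543480 = 3*2886165 + 884985
2886165 = 3*884985 + 231210
884985 = 3*231210 + 191355
231210 = 1*191355 + 39855
191355 = 4*39855 + 31935
39855 = 1*31935 + 7920
31935 = 4*7920 + 255
7920 = 31*255 + 15
255 = 17*15 + 0
gcd(9543480, 41060085) = 15 ≠ 1, so 9543480 has no multiplicative inverse modulo 41060085.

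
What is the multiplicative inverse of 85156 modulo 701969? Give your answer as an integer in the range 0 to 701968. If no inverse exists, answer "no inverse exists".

311128

gcd(701969, 85156) by repeated division:
701969 = 8×85156 + 20721
85156 = 4×20721 + 2272
20721 = 9×2272 + 273
2272 = 8×273 + 88
273 = 3×88 + 9
88 = 9×9 + 7
9 = 1×7 + 2
7 = 3×2 + 1
2 = 2×1 + 0
The gcd is 1. Working backward:
1 = 7 − 3·2
1 = −3·9 + 4·7
1 = 4·88 − 39·9
1 = −39·273 + 121·88
1 = 121·2272 − 1007·273
1 = −1007·20721 + 9184·2272
1 = 9184·85156 − 37743·20721
1 = −37743·701969 + 311128·85156
So 85156·311128 ≡ 1 (mod 701969).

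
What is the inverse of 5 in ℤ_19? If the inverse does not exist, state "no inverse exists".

4

gcd(19, 5) by repeated division:
19 = 3·5 + 4
5 = 1·4 + 1
4 = 4·1 + 0
The gcd is 1. Working backward:
1 = 5 − 4
1 = −19 + 4·5
So 5·4 ≡ 1 (mod 19).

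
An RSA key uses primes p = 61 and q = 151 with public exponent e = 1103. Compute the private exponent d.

767

φ(n) = (p−1)(q−1) = 60·150 = 9000.
Need d with 1103·d ≡ 1 (mod 9000). Apply the extended Euclidean algorithm:
9000 = 8·1103 + 176
1103 = 6·176 + 47
176 = 3·47 + 35
47 = 1·35 + 12
35 = 2·12 + 11
12 = 1·11 + 1
11 = 11·1 + 0
Back-substitute:
1 = 12 − 11
1 = −35 + 3·12
1 = 3·47 − 4·35
1 = −4·176 + 15·47
1 = 15·1103 − 94·176
1 = −94·9000 + 767·1103
So 1103·767 ≡ 1 (mod 9000), hence d = 767.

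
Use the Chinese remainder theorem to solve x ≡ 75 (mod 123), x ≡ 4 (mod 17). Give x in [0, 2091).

1551

Write x = 75 + 123·k. Then 123·k ≡ 4 − 75 ≡ 14 (mod 17).
Need 123⁻¹ mod 17. Extended Euclid on (17, 4):
17 = 4*4 + 1
4 = 4*1 + 0
Back-substitute:
1 = 17 − 4·4
123⁻¹ ≡ 13 (mod 17), so k ≡ 13·14 ≡ 12 (mod 17).
x = 75 + 123·12 = 1551.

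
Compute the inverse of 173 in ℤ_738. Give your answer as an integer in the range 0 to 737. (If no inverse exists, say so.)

401

Run Euclid on (738, 173):
738 = 4×173 + 46
173 = 3×46 + 35
46 = 1×35 + 11
35 = 3×11 + 2
11 = 5×2 + 1
2 = 2×1 + 0
The gcd is 1. Working backward:
1 = 11 − 5·2
1 = −5·35 + 16·11
1 = 16·46 − 21·35
1 = −21·173 + 79·46
1 = 79·738 − 337·173
So 173·(-337) ≡ 1 (mod 738), and -337 ≡ 401 (mod 738).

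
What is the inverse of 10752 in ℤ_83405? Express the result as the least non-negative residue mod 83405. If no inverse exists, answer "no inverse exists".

no inverse exists

Euclidean algorithm on 83405, 10752:
83405 = 7*10752 + 8141
10752 = 1*8141 + 2611
8141 = 3*2611 + 308
2611 = 8*308 + 147
308 = 2*147 + 14
147 = 10*14 + 7
14 = 2*7 + 0
Since gcd = 7 > 1, 10752 is not a unit mod 83405.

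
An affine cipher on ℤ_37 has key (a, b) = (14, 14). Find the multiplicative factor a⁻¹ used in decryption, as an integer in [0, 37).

8

Extended Euclidean algorithm:
37 = 2·14 + 9
14 = 1·9 + 5
9 = 1·5 + 4
5 = 1·4 + 1
4 = 4·1 + 0
Since gcd(14, 37) = 1, back-substitute to write 1 as a combination:
1 = 5 − 4
1 = −9 + 2·5
1 = 2·14 − 3·9
1 = −3·37 + 8·14
So 14·8 ≡ 1 (mod 37).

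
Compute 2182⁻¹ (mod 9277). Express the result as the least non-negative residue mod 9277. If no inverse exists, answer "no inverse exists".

3312

Apply the Euclidean algorithm to 9277 and 2182:
9277 = 4·2182 + 549
2182 = 3·549 + 535
549 = 1·535 + 14
535 = 38·14 + 3
14 = 4·3 + 2
3 = 1·2 + 1
2 = 2·1 + 0
The gcd is 1. Working backward:
1 = 3 − 2
1 = −14 + 5·3
1 = 5·535 − 191·14
1 = −191·549 + 196·535
1 = 196·2182 − 779·549
1 = −779·9277 + 3312·2182
So 2182·3312 ≡ 1 (mod 9277).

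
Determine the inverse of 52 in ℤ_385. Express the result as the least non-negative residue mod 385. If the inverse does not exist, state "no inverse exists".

348

Run Euclid on (385, 52):
385 = 7*52 + 21
52 = 2*21 + 10
21 = 2*10 + 1
10 = 10*1 + 0
gcd = 1, so the inverse exists. Back-substitute:
1 = 21 − 2·10
1 = −2·52 + 5·21
1 = 5·385 − 37·52
Hence 52⁻¹ ≡ -37 ≡ 348 (mod 385).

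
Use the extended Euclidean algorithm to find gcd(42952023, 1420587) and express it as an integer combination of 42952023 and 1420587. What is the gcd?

Apply Euclid's algorithm to 42952023 and 1420587:
42952023 = 30·1420587 + 334413
1420587 = 4·334413 + 82935
334413 = 4·82935 + 2673
82935 = 31·2673 + 72
2673 = 37·72 + 9
72 = 8·9 + 0
gcd(42952023, 1420587) = 9.
Working backward:
9 = 2673 − 37·72
9 = −37·82935 + 1148·2673
9 = 1148·334413 − 4629·82935
9 = −4629·1420587 + 19664·334413
9 = 19664·42952023 − 594549·1420587
So 9 = (19664)·42952023 + (-594549)·1420587.

9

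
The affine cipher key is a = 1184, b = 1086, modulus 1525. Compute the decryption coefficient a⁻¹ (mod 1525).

1364

Extended Euclidean algorithm:
1525 = 1*1184 + 341
1184 = 3*341 + 161
341 = 2*161 + 19
161 = 8*19 + 9
19 = 2*9 + 1
9 = 9*1 + 0
The gcd is 1. Working backward:
1 = 19 − 2·9
1 = −2·161 + 17·19
1 = 17·341 − 36·161
1 = −36·1184 + 125·341
1 = 125·1525 − 161·1184
So 1184·(-161) ≡ 1 (mod 1525), and -161 ≡ 1364 (mod 1525).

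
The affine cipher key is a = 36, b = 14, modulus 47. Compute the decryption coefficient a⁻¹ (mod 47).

17

Run Euclid on (47, 36):
47 = 1·36 + 11
36 = 3·11 + 3
11 = 3·3 + 2
3 = 1·2 + 1
2 = 2·1 + 0
The gcd is 1. Working backward:
1 = 3 − 2
1 = −11 + 4·3
1 = 4·36 − 13·11
1 = −13·47 + 17·36
So 36·17 ≡ 1 (mod 47).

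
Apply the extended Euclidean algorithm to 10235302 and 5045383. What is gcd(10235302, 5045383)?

7

Repeated division:
10235302 = 2·5045383 + 144536
5045383 = 34·144536 + 131159
144536 = 1·131159 + 13377
131159 = 9·13377 + 10766
13377 = 1·10766 + 2611
10766 = 4·2611 + 322
2611 = 8·322 + 35
322 = 9·35 + 7
35 = 5·7 + 0
gcd(10235302, 5045383) = 7.
Working backward:
7 = 322 − 9·35
7 = −9·2611 + 73·322
7 = 73·10766 − 301·2611
7 = −301·13377 + 374·10766
7 = 374·131159 − 3667·13377
7 = −3667·144536 + 4041·131159
7 = 4041·5045383 − 141061·144536
7 = −141061·10235302 + 286163·5045383
So 7 = (-141061)·10235302 + (286163)·5045383.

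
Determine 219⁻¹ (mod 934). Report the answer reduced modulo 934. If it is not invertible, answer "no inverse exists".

789

Extended Euclidean algorithm:
934 = 4×219 + 58
219 = 3×58 + 45
58 = 1×45 + 13
45 = 3×13 + 6
13 = 2×6 + 1
6 = 6×1 + 0
Since gcd(219, 934) = 1, back-substitute to write 1 as a combination:
1 = 13 − 2·6
1 = −2·45 + 7·13
1 = 7·58 − 9·45
1 = −9·219 + 34·58
1 = 34·934 − 145·219
Hence 219⁻¹ ≡ -145 ≡ 789 (mod 934).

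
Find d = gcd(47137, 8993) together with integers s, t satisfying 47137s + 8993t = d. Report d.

Apply Euclid's algorithm to 47137 and 8993:
47137 = 5×8993 + 2172
8993 = 4×2172 + 305
2172 = 7×305 + 37
305 = 8×37 + 9
37 = 4×9 + 1
9 = 9×1 + 0
gcd(47137, 8993) = 1.
Express as a combination:
1 = 37 − 4·9
1 = −4·305 + 33·37
1 = 33·2172 − 235·305
1 = −235·8993 + 973·2172
1 = 973·47137 − 5100·8993
So 1 = (973)·47137 + (-5100)·8993.

1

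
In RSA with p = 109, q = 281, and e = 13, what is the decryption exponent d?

φ(n) = (p−1)(q−1) = 108·280 = 30240.
Need d with 13·d ≡ 1 (mod 30240). Apply the extended Euclidean algorithm:
30240 = 2326*13 + 2
13 = 6*2 + 1
2 = 2*1 + 0
Back-substitute:
1 = 13 − 6·2
1 = −6·30240 + 13957·13
So 13·13957 ≡ 1 (mod 30240), hence d = 13957.

13957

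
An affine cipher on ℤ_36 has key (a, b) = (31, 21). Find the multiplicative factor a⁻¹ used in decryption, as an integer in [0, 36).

gcd(36, 31) by repeated division:
36 = 1·31 + 5
31 = 6·5 + 1
5 = 5·1 + 0
gcd = 1, so the inverse exists. Back-substitute:
1 = 31 − 6·5
1 = −6·36 + 7·31
So 31·7 ≡ 1 (mod 36).

7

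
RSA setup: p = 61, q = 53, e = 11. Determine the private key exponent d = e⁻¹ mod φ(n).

851

φ(n) = (p−1)(q−1) = 60·52 = 3120.
Need d with 11·d ≡ 1 (mod 3120). Apply the extended Euclidean algorithm:
3120 = 283·11 + 7
11 = 1·7 + 4
7 = 1·4 + 3
4 = 1·3 + 1
3 = 3·1 + 0
Back-substitute:
1 = 4 − 3
1 = −7 + 2·4
1 = 2·11 − 3·7
1 = −3·3120 + 851·11
So 11·851 ≡ 1 (mod 3120), hence d = 851.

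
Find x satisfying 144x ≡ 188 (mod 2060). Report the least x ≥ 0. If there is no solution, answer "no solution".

502

First find gcd(144, 2060):
2060 = 14·144 + 44
144 = 3·44 + 12
44 = 3·12 + 8
12 = 1·8 + 4
8 = 2·4 + 0
gcd = 4 and 4 | 188, so solutions exist. Divide through by 4: 36x ≡ 47 (mod 515).
Now find 36⁻¹ mod 515:
515 = 14·36 + 11
36 = 3·11 + 3
11 = 3·3 + 2
3 = 1·2 + 1
2 = 2·1 + 0
Back-substitute:
1 = 3 − 2
1 = −11 + 4·3
1 = 4·36 − 13·11
1 = −13·515 + 186·36
So 36⁻¹ ≡ 186 (mod 515).
Then x ≡ 186·47 ≡ 502 (mod 515); the smallest non-negative solution is x = 502.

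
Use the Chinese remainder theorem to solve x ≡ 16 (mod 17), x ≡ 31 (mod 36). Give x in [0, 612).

67

Write x = 16 + 17·k. Then 17·k ≡ 31 − 16 ≡ 15 (mod 36).
Need 17⁻¹ mod 36. Extended Euclid on (36, 17):
36 = 2×17 + 2
17 = 8×2 + 1
2 = 2×1 + 0
Back-substitute:
1 = 17 − 8·2
1 = −8·36 + 17·17
17⁻¹ ≡ 17 (mod 36), so k ≡ 17·15 ≡ 3 (mod 36).
x = 16 + 17·3 = 67.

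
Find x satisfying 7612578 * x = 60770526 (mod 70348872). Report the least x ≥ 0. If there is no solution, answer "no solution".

First find gcd(7612578, 70348872):
70348872 = 9·7612578 + 1835670
7612578 = 4·1835670 + 269898
1835670 = 6·269898 + 216282
269898 = 1·216282 + 53616
216282 = 4·53616 + 1818
53616 = 29·1818 + 894
1818 = 2·894 + 30
894 = 29·30 + 24
30 = 1·24 + 6
24 = 4·6 + 0
gcd = 6 and 6 | 60770526, so solutions exist. Divide through by 6: 1268763x ≡ 10128421 (mod 11724812).
Now find 1268763⁻¹ mod 11724812:
11724812 = 9×1268763 + 305945
1268763 = 4×305945 + 44983
305945 = 6×44983 + 36047
44983 = 1×36047 + 8936
36047 = 4×8936 + 303
8936 = 29×303 + 149
303 = 2×149 + 5
149 = 29×5 + 4
5 = 1×4 + 1
4 = 4×1 + 0
Back-substitute:
1 = 5 − 4
1 = −149 + 30·5
1 = 30·303 − 61·149
1 = −61·8936 + 1799·303
1 = 1799·36047 − 7257·8936
1 = −7257·44983 + 9056·36047
1 = 9056·305945 − 61593·44983
1 = −61593·1268763 + 255428·305945
1 = 255428·11724812 − 2360445·1268763
So 1268763·(-2360445) ≡ 1 (mod 11724812), i.e. 1268763⁻¹ ≡ 9364367.
Then x ≡ 9364367·10128421 ≡ 2724563 (mod 11724812); the smallest non-negative solution is x = 2724563.

2724563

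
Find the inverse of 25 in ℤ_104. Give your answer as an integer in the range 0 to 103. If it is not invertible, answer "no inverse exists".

Extended Euclidean algorithm:
104 = 4·25 + 4
25 = 6·4 + 1
4 = 4·1 + 0
gcd = 1, so the inverse exists. Back-substitute:
1 = 25 − 6·4
1 = −6·104 + 25·25
So 25·25 ≡ 1 (mod 104).

25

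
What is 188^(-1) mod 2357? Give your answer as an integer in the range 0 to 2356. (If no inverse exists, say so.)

gcd(2357, 188) by repeated division:
2357 = 12·188 + 101
188 = 1·101 + 87
101 = 1·87 + 14
87 = 6·14 + 3
14 = 4·3 + 2
3 = 1·2 + 1
2 = 2·1 + 0
The gcd is 1. Working backward:
1 = 3 − 2
1 = −14 + 5·3
1 = 5·87 − 31·14
1 = −31·101 + 36·87
1 = 36·188 − 67·101
1 = −67·2357 + 840·188
So 188·840 ≡ 1 (mod 2357).

840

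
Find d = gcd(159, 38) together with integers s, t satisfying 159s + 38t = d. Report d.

Euclidean algorithm:
159 = 4·38 + 7
38 = 5·7 + 3
7 = 2·3 + 1
3 = 3·1 + 0
gcd(159, 38) = 1.
Back-substituting:
1 = 7 − 2·3
1 = −2·38 + 11·7
1 = 11·159 − 46·38
So 1 = (11)·159 + (-46)·38.

1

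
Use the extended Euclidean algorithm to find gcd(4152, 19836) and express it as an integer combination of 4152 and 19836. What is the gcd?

12

Repeated division:
19836 = 4·4152 + 3228
4152 = 1·3228 + 924
3228 = 3·924 + 456
924 = 2·456 + 12
456 = 38·12 + 0
gcd(4152, 19836) = 12.
Express as a combination:
12 = 924 − 2·456
12 = −2·3228 + 7·924
12 = 7·4152 − 9·3228
12 = −9·19836 + 43·4152
So 12 = (-9)·19836 + (43)·4152.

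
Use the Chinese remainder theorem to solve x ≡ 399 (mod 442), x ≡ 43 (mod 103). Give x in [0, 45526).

43715

Write x = 399 + 442·k. Then 442·k ≡ 43 − 399 ≡ 56 (mod 103).
Need 442⁻¹ mod 103. Extended Euclid on (103, 30):
103 = 3*30 + 13
30 = 2*13 + 4
13 = 3*4 + 1
4 = 4*1 + 0
Back-substitute:
1 = 13 − 3·4
1 = −3·30 + 7·13
1 = 7·103 − 24·30
442⁻¹ ≡ 79 (mod 103), so k ≡ 79·56 ≡ 98 (mod 103).
x = 399 + 442·98 = 43715.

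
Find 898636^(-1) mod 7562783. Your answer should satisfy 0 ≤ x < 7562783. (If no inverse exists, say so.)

6889490

Apply the Euclidean algorithm to 7562783 and 898636:
7562783 = 8×898636 + 373695
898636 = 2×373695 + 151246
373695 = 2×151246 + 71203
151246 = 2×71203 + 8840
71203 = 8×8840 + 483
8840 = 18×483 + 146
483 = 3×146 + 45
146 = 3×45 + 11
45 = 4×11 + 1
11 = 11×1 + 0
gcd = 1, so the inverse exists. Back-substitute:
1 = 45 − 4·11
1 = −4·146 + 13·45
1 = 13·483 − 43·146
1 = −43·8840 + 787·483
1 = 787·71203 − 6339·8840
1 = −6339·151246 + 13465·71203
1 = 13465·373695 − 33269·151246
1 = −33269·898636 + 80003·373695
1 = 80003·7562783 − 673293·898636
Hence 898636⁻¹ ≡ -673293 ≡ 6889490 (mod 7562783).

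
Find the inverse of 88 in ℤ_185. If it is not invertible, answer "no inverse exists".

82

Apply the Euclidean algorithm to 185 and 88:
185 = 2·88 + 9
88 = 9·9 + 7
9 = 1·7 + 2
7 = 3·2 + 1
2 = 2·1 + 0
The gcd is 1. Working backward:
1 = 7 − 3·2
1 = −3·9 + 4·7
1 = 4·88 − 39·9
1 = −39·185 + 82·88
So 88·82 ≡ 1 (mod 185).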